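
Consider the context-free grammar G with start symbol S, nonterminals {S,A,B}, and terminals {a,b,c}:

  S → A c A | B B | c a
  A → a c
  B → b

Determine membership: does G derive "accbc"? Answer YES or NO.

Convert to CNF:
  S -> A X2 | B B | T1 T0
  A -> T0 T1
  B -> b
  T0 -> a
  T1 -> c
  X2 -> T1 A

Fill CYK table bottom-up:
  [0..0]={T0}  "a"  orig:{}
  [1..1]={T1}  "c"  orig:{}
  [2..2]={T1}  "c"  orig:{}
  [3..3]={B}  "b"
  [4..4]={T1}  "c"  orig:{}
  [0..1]={A}  "ac"
  [1..2]=∅  "cc"
  [2..3]=∅  "cb"
  [3..4]=∅  "bc"
  [0..2]=∅  "acc"
  [1..3]=∅  "ccb"
  [2..4]=∅  "cbc"
  [0..3]=∅  "accb"
  [1..4]=∅  "ccbc"
  [0..4]=∅  "accbc"

S ∉ T[0,4] ⇒ NO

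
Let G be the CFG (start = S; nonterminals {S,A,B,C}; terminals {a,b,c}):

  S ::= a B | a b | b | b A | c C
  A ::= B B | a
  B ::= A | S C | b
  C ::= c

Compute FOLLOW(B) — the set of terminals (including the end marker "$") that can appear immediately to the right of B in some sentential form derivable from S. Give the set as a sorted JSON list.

FIRST iteration:
iter 1:
  A via A→a: +{a}
  B via B→A: +{a}
  B via B→b: +{b}
  C via C→c: +{c}
  S via S→a B: +{a}
  S via S→b: +{b}
  S via S→c C: +{c}
  S: {a,b,c}  A: {a}  B: {a,b}  C: {c}
iter 2:
  A via A→B B: +{b}
  B via B→S C: +{c}
  S: {a,b,c}  A: {a,b}  B: {a,b,c}  C: {c}
iter 3:
  A via A→B B: +{c}
  S: {a,b,c}  A: {a,b,c}  B: {a,b,c}  C: {c}
iter 4: (stable)
  S: {a,b,c}  A: {a,b,c}  B: {a,b,c}  C: {c}

Compute FOLLOW by fixpoint:
seed FOLLOW(S) with $
[1]
  A→B B: FOLLOW(B) ⊇ FIRST(B) = {a,b,c}; new: +{a,b,c}
  B→A: FOLLOW(A) ⊇ FOLLOW(B) ⊇ {a,b,c}; new: +{a,b,c}
  B→S C: FOLLOW(S) ⊇ FIRST(C) = {c}; new: +{c}
  B→S C: FOLLOW(C) ⊇ FOLLOW(B) ⊇ {a,b,c}; new: +{a,b,c}
  S→a B: FOLLOW(B) ⊇ FOLLOW(S) ⊇ {$,c}; new: +{$}
  S→b A: FOLLOW(A) ⊇ FOLLOW(S) ⊇ {$,c}; new: +{$}
  S→c C: FOLLOW(C) ⊇ FOLLOW(S) ⊇ {$,c}; new: +{$}
  S: {$,c}  A: {$,a,b,c}  B: {$,a,b,c}  C: {$,a,b,c}
[2] — fixpoint
  S: {$,c}  A: {$,a,b,c}  B: {$,a,b,c}  C: {$,a,b,c}

FOLLOW(B) = ["$", "a", "b", "c"]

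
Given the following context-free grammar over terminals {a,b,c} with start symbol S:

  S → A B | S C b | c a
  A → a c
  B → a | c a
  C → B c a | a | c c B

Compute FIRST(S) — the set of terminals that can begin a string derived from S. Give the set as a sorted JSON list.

Compute FIRST by fixpoint:
[1]
  A via A→a c: +{a}
  B via B→a: +{a}
  B via B→c a: +{c}
  C via C→B c a: +{a,c}
  S via S→A B: +{a}
  S via S→c a: +{c}
  FIRST(S)={a,c}  FIRST(A)={a}  FIRST(B)={a,c}  FIRST(C)={a,c}
[2] — fixpoint
  FIRST(S)={a,c}  FIRST(A)={a}  FIRST(B)={a,c}  FIRST(C)={a,c}

FIRST(S) = ["a", "c"]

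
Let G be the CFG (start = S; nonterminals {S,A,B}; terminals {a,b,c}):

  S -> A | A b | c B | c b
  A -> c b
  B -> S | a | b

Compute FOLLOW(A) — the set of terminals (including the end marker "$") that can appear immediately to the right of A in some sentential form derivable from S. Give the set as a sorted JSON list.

FIRST sets, iterate to fixpoint:
iter 1:
  A via A→c b: +{c}
  B via B→a: +{a}
  B via B→b: +{b}
  S via S→A: +{c}
  FIRST[S]={c}  FIRST[A]={c}  FIRST[B]={a,b}
iter 2:
  B via B→S: +{c}
  FIRST[S]={c}  FIRST[A]={c}  FIRST[B]={a,b,c}
iter 3: done
  FIRST[S]={c}  FIRST[A]={c}  FIRST[B]={a,b,c}

Compute FOLLOW by fixpoint:
seed FOLLOW(S) with $
pass 1:
  S→A: FOLLOW(A) ⊇ FOLLOW(S) ⊇ {$}; new: +{$}
  S→A b: FOLLOW(A) ⊇ FIRST(b) = {b}; new: +{b}
  S→c B: FOLLOW(B) ⊇ FOLLOW(S) ⊇ {$}; new: +{$}
  FOLLOW[S]={$}  FOLLOW[A]={$,b}  FOLLOW[B]={$}
pass 2: (no change)
  FOLLOW[S]={$}  FOLLOW[A]={$,b}  FOLLOW[B]={$}

FOLLOW(A) = ["$", "b"]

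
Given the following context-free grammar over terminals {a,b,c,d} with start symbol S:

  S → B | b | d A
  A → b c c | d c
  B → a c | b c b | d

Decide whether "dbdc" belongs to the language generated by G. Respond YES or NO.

Convert to CNF:
  S -> T0 X6 | T2 A | T3 T1 | b | d
  A -> T0 X4 | T2 T1
  B -> T0 X5 | T3 T1 | d
  T0 -> b
  T1 -> c
  T2 -> d
  T3 -> a
  X4 -> T1 T1
  X5 -> T1 T0
  X6 -> T1 T0

CYK table (by increasing span):
  cell(0,0) d: {B,S,T2}  orig:{B,S}
  cell(1,1) b: {S,T0}  orig:{S}
  cell(2,2) d: {B,S,T2}  orig:{B,S}
  cell(3,3) c: {T1}  orig:{}
  cell(0,1) db: ∅
  cell(1,2) bd: ∅
  cell(2,3) dc: {A}
  cell(0,2) dbd: ∅
  cell(1,3) bdc: ∅
  cell(0,3) dbdc: ∅

S ∉ T[0,3] ⇒ NO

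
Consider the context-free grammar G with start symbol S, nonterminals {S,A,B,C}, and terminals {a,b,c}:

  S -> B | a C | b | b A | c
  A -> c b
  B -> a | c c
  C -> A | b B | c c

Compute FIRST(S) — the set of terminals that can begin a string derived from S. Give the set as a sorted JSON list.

Compute FIRST by fixpoint:
round 1:
  A via A→c b: +{c}
  B via B→a: +{a}
  B via B→c c: +{c}
  C via C→A: +{c}
  C via C→b B: +{b}
  S via S→B: +{a,c}
  S via S→b: +{b}
  FIRST[S]={a,b,c}  FIRST[A]={c}  FIRST[B]={a,c}  FIRST[C]={b,c}
round 2: done
  FIRST[S]={a,b,c}  FIRST[A]={c}  FIRST[B]={a,c}  FIRST[C]={b,c}

FIRST(S) = ["a", "b", "c"]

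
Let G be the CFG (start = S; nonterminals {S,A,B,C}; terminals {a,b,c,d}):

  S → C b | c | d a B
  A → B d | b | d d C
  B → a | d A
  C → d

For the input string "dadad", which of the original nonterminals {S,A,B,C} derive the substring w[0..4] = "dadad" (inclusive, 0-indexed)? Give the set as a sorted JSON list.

Convert to CNF:
  S -> C T1 | T0 X4 | c
  A -> B T0 | T0 X3 | b
  B -> T0 A | a
  C -> d
  T0 -> d
  T1 -> b
  T2 -> a
  X3 -> T0 C
  X4 -> T2 B

CYK fill — only the sub-triangle for w[0..4]:
  cell(0,0) d: {C,T0}  orig:{C}
  cell(1,1) a: {B,T2}  orig:{B}
  cell(2,2) d: {C,T0}  orig:{C}
  cell(3,3) a: {B,T2}  orig:{B}
  cell(4,4) d: {C,T0}  orig:{C}
  cell(0,1) da: ∅
  cell(1,2) ad: {A}
  cell(2,3) da: ∅
  cell(3,4) ad: {A}
  cell(0,2) dad: {B}
  cell(1,3) ada: ∅
  cell(2,4) dad: {B}
  cell(0,3) dada: ∅
  cell(1,4) adad: {X4}  orig:{}
  cell(0,4) dadad: {S}

Original NTs in T[0,4] deriving "dadad": ["S"]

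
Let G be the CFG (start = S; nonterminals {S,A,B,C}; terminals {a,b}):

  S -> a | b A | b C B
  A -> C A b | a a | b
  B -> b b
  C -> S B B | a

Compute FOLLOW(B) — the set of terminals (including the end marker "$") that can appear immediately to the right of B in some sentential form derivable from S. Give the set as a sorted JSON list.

FIRST iteration:
round 1:
  A via A→a a: +{a}
  A via A→b: +{b}
  B via B→b b: +{b}
  C via C→a: +{a}
  S via S→a: +{a}
  S via S→b A: +{b}
  FIRST[S]={a,b}  FIRST[A]={a,b}  FIRST[B]={b}  FIRST[C]={a}
round 2:
  C via C→S B B: +{b}
  FIRST[S]={a,b}  FIRST[A]={a,b}  FIRST[B]={b}  FIRST[C]={a,b}
round 3: — fixpoint
  FIRST[S]={a,b}  FIRST[A]={a,b}  FIRST[B]={b}  FIRST[C]={a,b}

Compute FOLLOW by fixpoint:
FOLLOW(S) := {$}
round 1:
  A→C A b: FOLLOW(C) ⊇ FIRST(A) = {a,b}; new: +{a,b}
  A→C A b: FOLLOW(A) ⊇ FIRST(b) = {b}; new: +{b}
  C→S B B: FOLLOW(S) ⊇ FIRST(B) = {b}; new: +{b}
  C→S B B: FOLLOW(B) ⊇ FIRST(B) = {b}; new: +{b}
  C→S B B: FOLLOW(B) ⊇ FOLLOW(C) ⊇ {a,b}; new: +{a}
  S→b A: FOLLOW(A) ⊇ FOLLOW(S) ⊇ {$,b}; new: +{$}
  S→b C B: FOLLOW(B) ⊇ FOLLOW(S) ⊇ {$,b}; new: +{$}
  FOLLOW(S)={$,b}  FOLLOW(A)={$,b}  FOLLOW(B)={$,a,b}  FOLLOW(C)={a,b}
round 2: (stable)
  FOLLOW(S)={$,b}  FOLLOW(A)={$,b}  FOLLOW(B)={$,a,b}  FOLLOW(C)={a,b}

FOLLOW(B) = ["$", "a", "b"]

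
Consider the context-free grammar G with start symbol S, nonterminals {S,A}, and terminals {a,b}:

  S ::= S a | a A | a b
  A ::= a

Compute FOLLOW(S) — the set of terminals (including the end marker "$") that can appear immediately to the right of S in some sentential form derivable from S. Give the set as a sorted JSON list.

FIRST iteration:
[1]
  A via A→a: +{a}
  S via S→a A: +{a}
  FIRST(S)={a}  FIRST(A)={a}
[2] (stable)
  FIRST(S)={a}  FIRST(A)={a}

FOLLOW iteration:
seed FOLLOW(S) with $
[1]
  S→S a: FOLLOW(S) ⊇ FIRST(a) = {a}; new: +{a}
  S→a A: FOLLOW(A) ⊇ FOLLOW(S) ⊇ {$,a}; new: +{$,a}
  S: {$,a}  A: {$,a}
[2] done
  S: {$,a}  A: {$,a}

FOLLOW(S) = ["$", "a"]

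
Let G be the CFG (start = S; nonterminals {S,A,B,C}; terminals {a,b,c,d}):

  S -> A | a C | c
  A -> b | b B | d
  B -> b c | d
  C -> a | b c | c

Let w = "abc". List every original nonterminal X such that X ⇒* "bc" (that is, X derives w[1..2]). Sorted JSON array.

CNF form of G:
  S -> T0 B | T2 C | b | c | d
  A -> T0 B | b | d
  B -> T0 T1 | d
  C -> T0 T1 | a | c
  T0 -> b
  T1 -> c
  T2 -> a

CYK table (by increasing span) — only the sub-triangle for w[1..2]:
  T[1,1] 'b' = {A,S,T0}  orig:{A,S}
  T[2,2] 'c' = {C,S,T1}  orig:{C,S}
  T[1,2] 'bc' = {B,C}

Original NTs in T[1,2] deriving "bc": ["B", "C"]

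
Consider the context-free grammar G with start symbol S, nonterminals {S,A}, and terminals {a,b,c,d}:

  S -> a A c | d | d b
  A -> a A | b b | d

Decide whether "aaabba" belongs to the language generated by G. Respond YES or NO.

CNF form of G:
  S -> T0 X4 | T3 T1 | d
  A -> T0 A | T1 T1 | d
  T0 -> a
  T1 -> b
  T2 -> c
  T3 -> d
  X4 -> A T2

CYK table (by increasing span):
  [0..0]={T0}  "a"  orig:{}
  [1..1]={T0}  "a"  orig:{}
  [2..2]={T0}  "a"  orig:{}
  [3..3]={T1}  "b"  orig:{}
  [4..4]={T1}  "b"  orig:{}
  [5..5]={T0}  "a"  orig:{}
  [0..1]=∅  "aa"
  [1..2]=∅  "aa"
  [2..3]=∅  "ab"
  [3..4]={A}  "bb"
  [4..5]=∅  "ba"
  [0..2]=∅  "aaa"
  [1..3]=∅  "aab"
  [2..4]={A}  "abb"
  [3..5]=∅  "bba"
  [0..3]=∅  "aaab"
  [1..4]={A}  "aabb"
  [2..5]=∅  "abba"
  [0..4]={A}  "aaabb"
  [1..5]=∅  "aabba"
  [0..5]=∅  "aaabba"

S ∉ T[0,5] ⇒ NO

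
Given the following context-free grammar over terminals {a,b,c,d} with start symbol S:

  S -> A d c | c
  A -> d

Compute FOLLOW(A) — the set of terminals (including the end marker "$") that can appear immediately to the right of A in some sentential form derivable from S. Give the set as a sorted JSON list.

FIRST iteration:
round 1:
  A via A→d: +{d}
  S via S→A d c: +{d}
  S via S→c: +{c}
  FIRST[S]={c,d}  FIRST[A]={d}
round 2: — fixpoint
  FIRST[S]={c,d}  FIRST[A]={d}

FOLLOW sets:
initialize: $ ∈ FOLLOW(S)
iter 1:
  S→A d c: FOLLOW(A) ⊇ FIRST(d) = {d}; new: +{d}
  FOLLOW(S)={$}  FOLLOW(A)={d}
iter 2: — fixpoint
  FOLLOW(S)={$}  FOLLOW(A)={d}

FOLLOW(A) = ["d"]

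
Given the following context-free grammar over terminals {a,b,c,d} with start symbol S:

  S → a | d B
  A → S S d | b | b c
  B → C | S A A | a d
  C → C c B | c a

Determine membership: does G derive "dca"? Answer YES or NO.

Convert to CNF:
  S -> T0 B | a
  A -> S X4 | T1 T2 | b
  B -> C X5 | S X6 | T2 T3 | T3 T0
  C -> C X7 | T2 T3
  T0 -> d
  T1 -> b
  T2 -> c
  T3 -> a
  X4 -> S T0
  X5 -> T2 B
  X6 -> A A
  X7 -> T2 B

CYK table (by increasing span):
  cell(0,0) d: {T0}  orig:{}
  cell(1,1) c: {T2}  orig:{}
  cell(2,2) a: {S,T3}  orig:{S}
  cell(0,1) dc: ∅
  cell(1,2) ca: {B,C}
  cell(0,2) dca: {S}

S ∈ T[0,2] ⇒ YES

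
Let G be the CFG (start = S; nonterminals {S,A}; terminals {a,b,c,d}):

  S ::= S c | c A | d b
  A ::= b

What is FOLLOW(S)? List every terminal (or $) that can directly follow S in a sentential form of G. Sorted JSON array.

Compute FIRST by fixpoint:
[1]
  A via A→b: +{b}
  S via S→c A: +{c}
  S via S→d b: +{d}
  FIRST(S)={c,d}  FIRST(A)={b}
[2] (no change)
  FIRST(S)={c,d}  FIRST(A)={b}

FOLLOW iteration:
seed FOLLOW(S) with $
[1]
  S→S c: FOLLOW(S) ⊇ FIRST(c) = {c}; new: +{c}
  S→c A: FOLLOW(A) ⊇ FOLLOW(S) ⊇ {$,c}; new: +{$,c}
  FOLLOW[S]={$,c}  FOLLOW[A]={$,c}
[2] (no change)
  FOLLOW[S]={$,c}  FOLLOW[A]={$,c}

FOLLOW(S) = ["$", "c"]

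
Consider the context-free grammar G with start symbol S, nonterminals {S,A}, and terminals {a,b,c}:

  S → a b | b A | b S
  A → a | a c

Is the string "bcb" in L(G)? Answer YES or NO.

CNF form of G:
  S -> T0 T2 | T2 A | T2 S
  A -> T0 T1 | a
  T0 -> a
  T1 -> c
  T2 -> b

Fill CYK table bottom-up:
  cell(0,0) b: {T2}  orig:{}
  cell(1,1) c: {T1}  orig:{}
  cell(2,2) b: {T2}  orig:{}
  cell(0,1) bc: ∅
  cell(1,2) cb: ∅
  cell(0,2) bcb: ∅

S ∉ T[0,2] ⇒ NO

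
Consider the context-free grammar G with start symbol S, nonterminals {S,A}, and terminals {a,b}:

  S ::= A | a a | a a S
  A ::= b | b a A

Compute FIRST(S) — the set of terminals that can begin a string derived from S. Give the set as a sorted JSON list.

FIRST sets, iterate to fixpoint:
round 1:
  A via A→b: +{b}
  S via S→A: +{b}
  S via S→a a: +{a}
  FIRST(S)={a,b}  FIRST(A)={b}
round 2: (no change)
  FIRST(S)={a,b}  FIRST(A)={b}

FIRST(S) = ["a", "b"]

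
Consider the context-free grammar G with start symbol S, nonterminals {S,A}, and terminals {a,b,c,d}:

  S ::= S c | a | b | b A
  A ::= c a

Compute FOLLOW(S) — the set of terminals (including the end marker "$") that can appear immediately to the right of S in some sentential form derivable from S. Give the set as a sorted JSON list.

FIRST sets, iterate to fixpoint:
round 1:
  A via A→c a: +{c}
  S via S→a: +{a}
  S via S→b: +{b}
  S: {a,b}  A: {c}
round 2: (no change)
  S: {a,b}  A: {c}

Compute FOLLOW by fixpoint:
seed FOLLOW(S) with $
iter 1:
  S→S c: FOLLOW(S) ⊇ FIRST(c) = {c}; new: +{c}
  S→b A: FOLLOW(A) ⊇ FOLLOW(S) ⊇ {$,c}; new: +{$,c}
  S: {$,c}  A: {$,c}
iter 2: (stable)
  S: {$,c}  A: {$,c}

FOLLOW(S) = ["$", "c"]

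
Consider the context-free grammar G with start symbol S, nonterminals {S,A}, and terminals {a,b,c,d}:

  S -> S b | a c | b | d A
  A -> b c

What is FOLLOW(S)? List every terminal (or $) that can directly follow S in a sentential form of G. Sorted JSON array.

Compute FIRST by fixpoint:
round 1:
  A via A→b c: +{b}
  S via S→a c: +{a}
  S via S→b: +{b}
  S via S→d A: +{d}
  FIRST(S)={a,b,d}  FIRST(A)={b}
round 2: (no change)
  FIRST(S)={a,b,d}  FIRST(A)={b}

FOLLOW iteration:
initialize: $ ∈ FOLLOW(S)
[1]
  S→S b: FOLLOW(S) ⊇ FIRST(b) = {b}; new: +{b}
  S→d A: FOLLOW(A) ⊇ FOLLOW(S) ⊇ {$,b}; new: +{$,b}
  S: {$,b}  A: {$,b}
[2] (no change)
  S: {$,b}  A: {$,b}

FOLLOW(S) = ["$", "b"]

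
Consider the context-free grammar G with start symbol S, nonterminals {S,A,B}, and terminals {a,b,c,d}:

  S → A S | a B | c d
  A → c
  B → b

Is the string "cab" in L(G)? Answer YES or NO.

CNF form of G:
  S -> A S | T0 B | T1 T2
  A -> c
  B -> b
  T0 -> a
  T1 -> c
  T2 -> d

CYK fill:
  T[0,0] 'c' = {A,T1}  orig:{A}
  T[1,1] 'a' = {T0}  orig:{}
  T[2,2] 'b' = {B}
  T[0,1] 'ca' = ∅
  T[1,2] 'ab' = {S}
  T[0,2] 'cab' = {S}

S ∈ T[0,2] ⇒ YES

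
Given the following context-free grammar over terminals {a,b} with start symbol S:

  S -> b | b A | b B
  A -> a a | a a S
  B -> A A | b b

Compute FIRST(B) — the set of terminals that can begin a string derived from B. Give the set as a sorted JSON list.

FIRST sets, iterate to fixpoint:
pass 1:
  A via A→a a: +{a}
  B via B→A A: +{a}
  B via B→b b: +{b}
  S via S→b: +{b}
  FIRST[S]={b}  FIRST[A]={a}  FIRST[B]={a,b}
pass 2: done
  FIRST[S]={b}  FIRST[A]={a}  FIRST[B]={a,b}

FIRST(B) = ["a", "b"]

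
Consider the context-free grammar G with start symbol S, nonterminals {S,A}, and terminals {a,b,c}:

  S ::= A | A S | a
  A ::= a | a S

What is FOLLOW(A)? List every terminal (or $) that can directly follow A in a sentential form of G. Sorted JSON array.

FIRST iteration:
iter 1:
  A via A→a: +{a}
  S via S→A: +{a}
  FIRST[S]={a}  FIRST[A]={a}
iter 2: done
  FIRST[S]={a}  FIRST[A]={a}

FOLLOW sets:
initialize: $ ∈ FOLLOW(S)
[1]
  S→A: FOLLOW(A) ⊇ FOLLOW(S) ⊇ {$}; new: +{$}
  S→A S: FOLLOW(A) ⊇ FIRST(S) = {a}; new: +{a}
  FOLLOW(S)={$}  FOLLOW(A)={$,a}
[2]
  A→a S: FOLLOW(S) ⊇ FOLLOW(A) ⊇ {$,a}; new: +{a}
  FOLLOW(S)={$,a}  FOLLOW(A)={$,a}
[3] (stable)
  FOLLOW(S)={$,a}  FOLLOW(A)={$,a}

FOLLOW(A) = ["$", "a"]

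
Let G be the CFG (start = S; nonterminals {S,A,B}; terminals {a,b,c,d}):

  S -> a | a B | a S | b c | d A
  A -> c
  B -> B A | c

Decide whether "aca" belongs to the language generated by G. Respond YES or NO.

Convert to CNF:
  S -> T0 B | T0 S | T1 T2 | T3 A | a
  A -> c
  B -> B A | c
  T0 -> a
  T1 -> b
  T2 -> c
  T3 -> d

Fill CYK table bottom-up:
  T[0,0] 'a' = {S,T0}  orig:{S}
  T[1,1] 'c' = {A,B,T2}  orig:{A,B}
  T[2,2] 'a' = {S,T0}  orig:{S}
  T[0,1] 'ac' = {S}
  T[1,2] 'ca' = ∅
  T[0,2] 'aca' = ∅

S ∉ T[0,2] ⇒ NO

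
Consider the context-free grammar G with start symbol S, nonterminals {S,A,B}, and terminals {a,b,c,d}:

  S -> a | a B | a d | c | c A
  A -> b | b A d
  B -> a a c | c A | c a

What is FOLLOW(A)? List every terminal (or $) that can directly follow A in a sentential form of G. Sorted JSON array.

FIRST sets, iterate to fixpoint:
iter 1:
  A via A→b: +{b}
  B via B→a a c: +{a}
  B via B→c A: +{c}
  S via S→a: +{a}
  S via S→c: +{c}
  S: {a,c}  A: {b}  B: {a,c}
iter 2: done
  S: {a,c}  A: {b}  B: {a,c}

FOLLOW sets:
initialize: $ ∈ FOLLOW(S)
iter 1:
  A→b A d: FOLLOW(A) ⊇ FIRST(d) = {d}; new: +{d}
  S→a B: FOLLOW(B) ⊇ FOLLOW(S) ⊇ {$}; new: +{$}
  S→c A: FOLLOW(A) ⊇ FOLLOW(S) ⊇ {$}; new: +{$}
  FOLLOW[S]={$}  FOLLOW[A]={$,d}  FOLLOW[B]={$}
iter 2: (stable)
  FOLLOW[S]={$}  FOLLOW[A]={$,d}  FOLLOW[B]={$}

FOLLOW(A) = ["$", "d"]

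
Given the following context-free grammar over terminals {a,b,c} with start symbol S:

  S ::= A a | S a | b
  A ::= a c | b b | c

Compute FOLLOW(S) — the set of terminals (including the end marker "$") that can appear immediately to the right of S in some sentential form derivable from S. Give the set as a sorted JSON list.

FIRST iteration:
iter 1:
  A via A→a c: +{a}
  A via A→b b: +{b}
  A via A→c: +{c}
  S via S→A a: +{a,b,c}
  FIRST[S]={a,b,c}  FIRST[A]={a,b,c}
iter 2: (stable)
  FIRST[S]={a,b,c}  FIRST[A]={a,b,c}

FOLLOW iteration:
FOLLOW(S) := {$}
iter 1:
  S→A a: FOLLOW(A) ⊇ FIRST(a) = {a}; new: +{a}
  S→S a: FOLLOW(S) ⊇ FIRST(a) = {a}; new: +{a}
  FOLLOW(S)={$,a}  FOLLOW(A)={a}
iter 2: (no change)
  FOLLOW(S)={$,a}  FOLLOW(A)={a}

FOLLOW(S) = ["$", "a"]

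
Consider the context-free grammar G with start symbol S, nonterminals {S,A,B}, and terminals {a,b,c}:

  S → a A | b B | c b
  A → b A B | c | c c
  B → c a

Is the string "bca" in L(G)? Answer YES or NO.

CNF form of G:
  S -> T0 B | T1 T0 | T2 A
  A -> T0 X3 | T1 T1 | c
  B -> T1 T2
  T0 -> b
  T1 -> c
  T2 -> a
  X3 -> A B

Fill CYK table bottom-up:
  [0..0]={T0}  "b"  orig:{}
  [1..1]={A,T1}  "c"  orig:{A}
  [2..2]={T2}  "a"  orig:{}
  [0..1]=∅  "bc"
  [1..2]={B}  "ca"
  [0..2]={S}  "bca"

S ∈ T[0,2] ⇒ YES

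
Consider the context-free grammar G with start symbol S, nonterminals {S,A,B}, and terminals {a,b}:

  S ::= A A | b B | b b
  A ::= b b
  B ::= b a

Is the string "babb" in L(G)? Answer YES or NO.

CNF form of G:
  S -> A A | T0 B | T0 T0
  A -> T0 T0
  B -> T0 T1
  T0 -> b
  T1 -> a

CYK fill:
  [0..0]={T0}  "b"  orig:{}
  [1..1]={T1}  "a"  orig:{}
  [2..2]={T0}  "b"  orig:{}
  [3..3]={T0}  "b"  orig:{}
  [0..1]={B}  "ba"
  [1..2]=∅  "ab"
  [2..3]={A,S}  "bb"
  [0..2]=∅  "bab"
  [1..3]=∅  "abb"
  [0..3]=∅  "babb"

S ∉ T[0,3] ⇒ NO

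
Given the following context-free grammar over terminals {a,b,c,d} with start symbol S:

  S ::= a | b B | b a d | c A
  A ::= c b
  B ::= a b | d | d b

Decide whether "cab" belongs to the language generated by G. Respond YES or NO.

CNF form of G:
  S -> T0 A | T1 B | T1 X4 | a
  A -> T0 T1
  B -> T2 T1 | T3 T1 | d
  T0 -> c
  T1 -> b
  T2 -> a
  T3 -> d
  X4 -> T2 T3

CYK table (by increasing span):
  cell(0,0) c: {T0}  orig:{}
  cell(1,1) a: {S,T2}  orig:{S}
  cell(2,2) b: {T1}  orig:{}
  cell(0,1) ca: ∅
  cell(1,2) ab: {B}
  cell(0,2) cab: ∅

S ∉ T[0,2] ⇒ NO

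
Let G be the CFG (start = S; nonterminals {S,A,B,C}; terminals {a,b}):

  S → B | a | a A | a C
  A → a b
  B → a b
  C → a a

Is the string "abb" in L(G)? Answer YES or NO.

Convert to CNF:
  S -> T0 A | T0 C | T0 T1 | a
  A -> T0 T1
  B -> T0 T1
  C -> T0 T0
  T0 -> a
  T1 -> b

Fill CYK table bottom-up:
  T[0,0] 'a' = {S,T0}  orig:{S}
  T[1,1] 'b' = {T1}  orig:{}
  T[2,2] 'b' = {T1}  orig:{}
  T[0,1] 'ab' = {A,B,S}
  T[1,2] 'bb' = ∅
  T[0,2] 'abb' = ∅

S ∉ T[0,2] ⇒ NO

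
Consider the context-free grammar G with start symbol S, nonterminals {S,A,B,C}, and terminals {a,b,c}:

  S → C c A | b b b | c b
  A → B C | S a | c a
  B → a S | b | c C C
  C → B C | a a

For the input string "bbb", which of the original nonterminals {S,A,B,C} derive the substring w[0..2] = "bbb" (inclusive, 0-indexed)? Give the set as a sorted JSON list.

CNF form of G:
  S -> C X4 | T1 T2 | T2 X5
  A -> B C | S T0 | T1 T0
  B -> T0 S | T1 X3 | b
  C -> B C | T0 T0
  T0 -> a
  T1 -> c
  T2 -> b
  X3 -> C C
  X4 -> T1 A
  X5 -> T2 T2

Fill CYK table bottom-up, restricted to cells inside w[0..2]:
  cell(0,0) b: {B,T2}  orig:{B}
  cell(1,1) b: {B,T2}  orig:{B}
  cell(2,2) b: {B,T2}  orig:{B}
  cell(0,1) bb: {X5}  orig:{}
  cell(1,2) bb: {X5}  orig:{}
  cell(0,2) bbb: {S}

Original NTs in T[0,2] deriving "bbb": ["S"]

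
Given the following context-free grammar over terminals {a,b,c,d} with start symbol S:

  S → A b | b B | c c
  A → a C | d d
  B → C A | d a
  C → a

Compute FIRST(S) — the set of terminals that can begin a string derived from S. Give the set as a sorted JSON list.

FIRST sets, iterate to fixpoint:
pass 1:
  A via A→a C: +{a}
  A via A→d d: +{d}
  B via B→d a: +{d}
  C via C→a: +{a}
  S via S→A b: +{a,d}
  S via S→b B: +{b}
  S via S→c c: +{c}
  FIRST(S)={a,b,c,d}  FIRST(A)={a,d}  FIRST(B)={d}  FIRST(C)={a}
pass 2:
  B via B→C A: +{a}
  FIRST(S)={a,b,c,d}  FIRST(A)={a,d}  FIRST(B)={a,d}  FIRST(C)={a}
pass 3: — fixpoint
  FIRST(S)={a,b,c,d}  FIRST(A)={a,d}  FIRST(B)={a,d}  FIRST(C)={a}

FIRST(S) = ["a", "b", "c", "d"]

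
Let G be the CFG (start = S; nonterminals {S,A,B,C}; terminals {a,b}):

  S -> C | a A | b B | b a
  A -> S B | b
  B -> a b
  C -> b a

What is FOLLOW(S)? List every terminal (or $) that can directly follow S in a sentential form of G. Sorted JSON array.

Compute FIRST by fixpoint:
round 1:
  A via A→b: +{b}
  B via B→a b: +{a}
  C via C→b a: +{b}
  S via S→C: +{b}
  S via S→a A: +{a}
  S: {a,b}  A: {b}  B: {a}  C: {b}
round 2:
  A via A→S B: +{a}
  S: {a,b}  A: {a,b}  B: {a}  C: {b}
round 3: done
  S: {a,b}  A: {a,b}  B: {a}  C: {b}

FOLLOW iteration:
seed FOLLOW(S) with $
round 1:
  A→S B: FOLLOW(S) ⊇ FIRST(B) = {a}; new: +{a}
  S→C: FOLLOW(C) ⊇ FOLLOW(S) ⊇ {$,a}; new: +{$,a}
  S→a A: FOLLOW(A) ⊇ FOLLOW(S) ⊇ {$,a}; new: +{$,a}
  S→b B: FOLLOW(B) ⊇ FOLLOW(S) ⊇ {$,a}; new: +{$,a}
  S: {$,a}  A: {$,a}  B: {$,a}  C: {$,a}
round 2: (stable)
  S: {$,a}  A: {$,a}  B: {$,a}  C: {$,a}

FOLLOW(S) = ["$", "a"]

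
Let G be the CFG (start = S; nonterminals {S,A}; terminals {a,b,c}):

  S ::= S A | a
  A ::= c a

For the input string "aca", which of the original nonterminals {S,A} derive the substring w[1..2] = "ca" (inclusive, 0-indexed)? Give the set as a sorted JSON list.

Convert to CNF:
  S -> S A | a
  A -> T0 T1
  T0 -> c
  T1 -> a

CYK fill, restricted to cells inside w[1..2]:
  T[1,1] 'c' = {T0}  orig:{}
  T[2,2] 'a' = {S,T1}  orig:{S}
  T[1,2] 'ca' = {A}

Original NTs in T[1,2] deriving "ca": ["A"]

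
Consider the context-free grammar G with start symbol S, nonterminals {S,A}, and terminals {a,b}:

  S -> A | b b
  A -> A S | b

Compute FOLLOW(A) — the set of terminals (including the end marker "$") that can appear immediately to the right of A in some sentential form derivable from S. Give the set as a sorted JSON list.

Compute FIRST by fixpoint:
round 1:
  A via A→b: +{b}
  S via S→A: +{b}
  S: {b}  A: {b}
round 2: done
  S: {b}  A: {b}

FOLLOW sets:
initialize: $ ∈ FOLLOW(S)
[1]
  A→A S: FOLLOW(A) ⊇ FIRST(S) = {b}; new: +{b}
  A→A S: FOLLOW(S) ⊇ FOLLOW(A) ⊇ {b}; new: +{b}
  S→A: FOLLOW(A) ⊇ FOLLOW(S) ⊇ {$,b}; new: +{$}
  FOLLOW(S)={$,b}  FOLLOW(A)={$,b}
[2] — fixpoint
  FOLLOW(S)={$,b}  FOLLOW(A)={$,b}

FOLLOW(A) = ["$", "b"]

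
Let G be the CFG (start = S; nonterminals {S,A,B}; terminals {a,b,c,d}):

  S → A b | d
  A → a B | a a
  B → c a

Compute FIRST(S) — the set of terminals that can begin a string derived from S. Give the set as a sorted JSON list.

FIRST iteration:
pass 1:
  A via A→a B: +{a}
  B via B→c a: +{c}
  S via S→A b: +{a}
  S via S→d: +{d}
  FIRST[S]={a,d}  FIRST[A]={a}  FIRST[B]={c}
pass 2: done
  FIRST[S]={a,d}  FIRST[A]={a}  FIRST[B]={c}

FIRST(S) = ["a", "d"]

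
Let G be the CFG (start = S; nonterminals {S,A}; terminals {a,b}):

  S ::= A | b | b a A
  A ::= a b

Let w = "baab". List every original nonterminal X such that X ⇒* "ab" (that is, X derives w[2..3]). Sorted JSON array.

CNF form of G:
  S -> T0 T1 | T1 X2 | b
  A -> T0 T1
  T0 -> a
  T1 -> b
  X2 -> T0 A

CYK fill (cells [i..j] with 2 ≤ i ≤ j ≤ 3 only):
  cell(2,2) a: {T0}  orig:{}
  cell(3,3) b: {S,T1}  orig:{S}
  cell(2,3) ab: {A,S}

Original NTs in T[2,3] deriving "ab": ["A", "S"]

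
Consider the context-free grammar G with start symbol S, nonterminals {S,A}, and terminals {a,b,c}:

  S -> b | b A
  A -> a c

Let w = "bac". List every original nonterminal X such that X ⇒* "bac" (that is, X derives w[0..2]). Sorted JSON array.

CNF form of G:
  S -> T2 A | b
  A -> T0 T1
  T0 -> a
  T1 -> c
  T2 -> b

CYK fill, restricted to cells inside w[0..2]:
  cell(0,0) b: {S,T2}  orig:{S}
  cell(1,1) a: {T0}  orig:{}
  cell(2,2) c: {T1}  orig:{}
  cell(0,1) ba: ∅
  cell(1,2) ac: {A}
  cell(0,2) bac: {S}

Original NTs in T[0,2] deriving "bac": ["S"]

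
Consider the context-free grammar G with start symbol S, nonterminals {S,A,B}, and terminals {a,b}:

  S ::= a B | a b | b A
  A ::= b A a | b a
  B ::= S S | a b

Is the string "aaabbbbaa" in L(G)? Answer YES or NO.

Convert to CNF:
  S -> T0 A | T1 B | T1 T0
  A -> T0 T1 | T0 X2
  B -> S S | T1 T0
  T0 -> b
  T1 -> a
  X2 -> A T1

CYK table (by increasing span):
  cell(0,0) a: {T1}  orig:{}
  cell(1,1) a: {T1}  orig:{}
  cell(2,2) a: {T1}  orig:{}
  cell(3,3) b: {T0}  orig:{}
  cell(4,4) b: {T0}  orig:{}
  cell(5,5) b: {T0}  orig:{}
  cell(6,6) b: {T0}  orig:{}
  cell(7,7) a: {T1}  orig:{}
  cell(8,8) a: {T1}  orig:{}
  cell(0,1) aa: ∅
  cell(1,2) aa: ∅
  cell(2,3) ab: {B,S}
  cell(3,4) bb: ∅
  cell(4,5) bb: ∅
  cell(5,6) bb: ∅
  cell(6,7) ba: {A}
  cell(7,8) aa: ∅
  cell(0,2) aaa: ∅
  cell(1,3) aab: {S}
  cell(2,4) abb: ∅
  cell(3,5) bbb: ∅
  cell(4,6) bbb: ∅
  cell(5,7) bba: {S}
  cell(6,8) baa: {X2}  orig:{}
  cell(0,3) aaab: ∅
  cell(1,4) aabb: ∅
  cell(2,5) abbb: ∅
  cell(3,6) bbbb: ∅
  cell(4,7) bbba: ∅
  cell(5,8) bbaa: {A}
  cell(0,4) aaabb: ∅
  cell(1,5) aabbb: ∅
  cell(2,6) abbbb: ∅
  cell(3,7) bbbba: ∅
  cell(4,8) bbbaa: {S}
  cell(0,5) aaabbb: ∅
  cell(1,6) aabbbb: ∅
  cell(2,7) abbbba: ∅
  cell(3,8) bbbbaa: ∅
  cell(0,6) aaabbbb: ∅
  cell(1,7) aabbbba: ∅
  cell(2,8) abbbbaa: {B}
  cell(0,7) aaabbbba: ∅
  cell(1,8) aabbbbaa: {B,S}
  cell(0,8) aaabbbbaa: {S}

S ∈ T[0,8] ⇒ YES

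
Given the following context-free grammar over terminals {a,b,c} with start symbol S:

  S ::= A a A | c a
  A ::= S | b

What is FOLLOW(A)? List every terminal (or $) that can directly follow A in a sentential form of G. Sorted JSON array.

FIRST iteration:
round 1:
  A via A→b: +{b}
  S via S→A a A: +{b}
  S via S→c a: +{c}
  FIRST(S)={b,c}  FIRST(A)={b}
round 2:
  A via A→S: +{c}
  FIRST(S)={b,c}  FIRST(A)={b,c}
round 3: done
  FIRST(S)={b,c}  FIRST(A)={b,c}

FOLLOW iteration:
FOLLOW(S) := {$}
[1]
  S→A a A: FOLLOW(A) ⊇ FIRST(a) = {a}; new: +{a}
  S→A a A: FOLLOW(A) ⊇ FOLLOW(S) ⊇ {$}; new: +{$}
  FOLLOW[S]={$}  FOLLOW[A]={$,a}
[2]
  A→S: FOLLOW(S) ⊇ FOLLOW(A) ⊇ {$,a}; new: +{a}
  FOLLOW[S]={$,a}  FOLLOW[A]={$,a}
[3] (no change)
  FOLLOW[S]={$,a}  FOLLOW[A]={$,a}

FOLLOW(A) = ["$", "a"]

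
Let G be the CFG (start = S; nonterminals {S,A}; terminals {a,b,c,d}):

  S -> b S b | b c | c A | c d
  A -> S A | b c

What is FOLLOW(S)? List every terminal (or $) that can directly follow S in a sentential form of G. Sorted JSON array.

FIRST iteration:
pass 1:
  A via A→b c: +{b}
  S via S→b S b: +{b}
  S via S→c A: +{c}
  FIRST[S]={b,c}  FIRST[A]={b}
pass 2:
  A via A→S A: +{c}
  FIRST[S]={b,c}  FIRST[A]={b,c}
pass 3: — fixpoint
  FIRST[S]={b,c}  FIRST[A]={b,c}

FOLLOW iteration:
FOLLOW(S) := {$}
[1]
  A→S A: FOLLOW(S) ⊇ FIRST(A) = {b,c}; new: +{b,c}
  S→c A: FOLLOW(A) ⊇ FOLLOW(S) ⊇ {$,b,c}; new: +{$,b,c}
  FOLLOW[S]={$,b,c}  FOLLOW[A]={$,b,c}
[2] (stable)
  FOLLOW[S]={$,b,c}  FOLLOW[A]={$,b,c}

FOLLOW(S) = ["$", "b", "c"]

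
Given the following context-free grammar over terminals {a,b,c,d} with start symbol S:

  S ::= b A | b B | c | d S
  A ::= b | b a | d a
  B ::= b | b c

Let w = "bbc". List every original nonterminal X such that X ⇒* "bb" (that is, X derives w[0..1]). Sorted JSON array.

Convert to CNF:
  S -> T0 A | T0 B | T2 S | c
  A -> T0 T1 | T2 T1 | b
  B -> T0 T3 | b
  T0 -> b
  T1 -> a
  T2 -> d
  T3 -> c

Fill CYK table bottom-up (cells [i..j] with 0 ≤ i ≤ j ≤ 1 only):
  [0..0]={A,B,T0}  "b"  orig:{A,B}
  [1..1]={A,B,T0}  "b"  orig:{A,B}
  [0..1]={S}  "bb"

Original NTs in T[0,1] deriving "bb": ["S"]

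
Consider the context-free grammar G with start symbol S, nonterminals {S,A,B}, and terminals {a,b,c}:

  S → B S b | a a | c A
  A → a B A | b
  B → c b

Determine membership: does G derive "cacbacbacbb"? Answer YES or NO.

CNF form of G:
  S -> B X4 | T0 T0 | T1 A
  A -> T0 X3 | b
  B -> T1 T2
  T0 -> a
  T1 -> c
  T2 -> b
  X3 -> B A
  X4 -> S T2

CYK table (by increasing span):
  cell(0,0) c: {T1}  orig:{}
  cell(1,1) a: {T0}  orig:{}
  cell(2,2) c: {T1}  orig:{}
  cell(3,3) b: {A,T2}  orig:{A}
  cell(4,4) a: {T0}  orig:{}
  cell(5,5) c: {T1}  orig:{}
  cell(6,6) b: {A,T2}  orig:{A}
  cell(7,7) a: {T0}  orig:{}
  cell(8,8) c: {T1}  orig:{}
  cell(9,9) b: {A,T2}  orig:{A}
  cell(10,10) b: {A,T2}  orig:{A}
  cell(0,1) ca: ∅
  cell(1,2) ac: ∅
  cell(2,3) cb: {B,S}
  cell(3,4) ba: ∅
  cell(4,5) ac: ∅
  cell(5,6) cb: {B,S}
  cell(6,7) ba: ∅
  cell(7,8) ac: ∅
  cell(8,9) cb: {B,S}
  cell(9,10) bb: ∅
  cell(0,2) cac: ∅
  cell(1,3) acb: ∅
  cell(2,4) cba: ∅
  cell(3,5) bac: ∅
  cell(4,6) acb: ∅
  cell(5,7) cba: ∅
  cell(6,8) bac: ∅
  cell(7,9) acb: ∅
  cell(8,10) cbb: {X3,X4}  orig:{}
  cell(0,3) cacb: ∅
  cell(1,4) acba: ∅
  cell(2,5) cbac: ∅
  cell(3,6) bacb: ∅
  cell(4,7) acba: ∅
  cell(5,8) cbac: ∅
  cell(6,9) bacb: ∅
  cell(7,10) acbb: {A}
  cell(0,4) cacba: ∅
  cell(1,5) acbac: ∅
  cell(2,6) cbacb: ∅
  cell(3,7) bacba: ∅
  cell(4,8) acbac: ∅
  cell(5,9) cbacb: ∅
  cell(6,10) bacbb: ∅
  cell(0,5) cacbac: ∅
  cell(1,6) acbacb: ∅
  cell(2,7) cbacba: ∅
  cell(3,8) bacbac: ∅
  cell(4,9) acbacb: ∅
  cell(5,10) cbacbb: {X3}  orig:{}
  cell(0,6) cacbacb: ∅
  cell(1,7) acbacba: ∅
  cell(2,8) cbacbac: ∅
  cell(3,9) bacbacb: ∅
  cell(4,10) acbacbb: {A}
  cell(0,7) cacbacba: ∅
  cell(1,8) acbacbac: ∅
  cell(2,9) cbacbacb: ∅
  cell(3,10) bacbacbb: ∅
  cell(0,8) cacbacbac: ∅
  cell(1,9) acbacbacb: ∅
  cell(2,10) cbacbacbb: {X3}  orig:{}
  cell(0,9) cacbacbacb: ∅
  cell(1,10) acbacbacbb: {A}
  cell(0,10) cacbacbacbb: {S}

S ∈ T[0,10] ⇒ YES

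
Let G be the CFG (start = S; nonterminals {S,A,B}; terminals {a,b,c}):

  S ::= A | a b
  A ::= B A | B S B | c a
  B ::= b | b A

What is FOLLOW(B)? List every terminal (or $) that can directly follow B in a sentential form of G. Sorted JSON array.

Compute FIRST by fixpoint:
[1]
  A via A→c a: +{c}
  B via B→b: +{b}
  S via S→A: +{c}
  S via S→a b: +{a}
  S: {a,c}  A: {c}  B: {b}
[2]
  A via A→B A: +{b}
  S via S→A: +{b}
  S: {a,b,c}  A: {b,c}  B: {b}
[3] — fixpoint
  S: {a,b,c}  A: {b,c}  B: {b}

FOLLOW iteration:
seed FOLLOW(S) with $
pass 1:
  A→B A: FOLLOW(B) ⊇ FIRST(A) = {b,c}; new: +{b,c}
  A→B S B: FOLLOW(B) ⊇ FIRST(S) = {a,b,c}; new: +{a}
  A→B S B: FOLLOW(S) ⊇ FIRST(B) = {b}; new: +{b}
  B→b A: FOLLOW(A) ⊇ FOLLOW(B) ⊇ {a,b,c}; new: +{a,b,c}
  S→A: FOLLOW(A) ⊇ FOLLOW(S) ⊇ {$,b}; new: +{$}
  FOLLOW(S)={$,b}  FOLLOW(A)={$,a,b,c}  FOLLOW(B)={a,b,c}
pass 2:
  A→B S B: FOLLOW(B) ⊇ FOLLOW(A) ⊇ {$,a,b,c}; new: +{$}
  FOLLOW(S)={$,b}  FOLLOW(A)={$,a,b,c}  FOLLOW(B)={$,a,b,c}
pass 3: (stable)
  FOLLOW(S)={$,b}  FOLLOW(A)={$,a,b,c}  FOLLOW(B)={$,a,b,c}

FOLLOW(B) = ["$", "a", "b", "c"]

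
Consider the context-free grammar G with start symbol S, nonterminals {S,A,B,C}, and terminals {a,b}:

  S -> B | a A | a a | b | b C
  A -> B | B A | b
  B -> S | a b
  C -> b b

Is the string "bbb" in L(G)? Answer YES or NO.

CNF form of G:
  S -> T0 A | T0 T0 | T0 T1 | T1 C | b
  A -> B A | T0 A | T0 T0 | T0 T1 | T1 C | b
  B -> T0 A | T0 T0 | T0 T1 | T1 C | b
  C -> T1 T1
  T0 -> a
  T1 -> b

CYK table (by increasing span):
  [0..0]={A,B,S,T1}  "b"  orig:{A,B,S}
  [1..1]={A,B,S,T1}  "b"  orig:{A,B,S}
  [2..2]={A,B,S,T1}  "b"  orig:{A,B,S}
  [0..1]={A,C}  "bb"
  [1..2]={A,C}  "bb"
  [0..2]={A,B,S}  "bbb"

S ∈ T[0,2] ⇒ YES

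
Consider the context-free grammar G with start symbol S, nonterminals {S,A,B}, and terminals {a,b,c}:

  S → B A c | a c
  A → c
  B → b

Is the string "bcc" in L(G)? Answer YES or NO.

CNF form of G:
  S -> B X2 | T1 T0
  A -> c
  B -> b
  T0 -> c
  T1 -> a
  X2 -> A T0

Fill CYK table bottom-up:
  T[0,0] 'b' = {B}
  T[1,1] 'c' = {A,T0}  orig:{A}
  T[2,2] 'c' = {A,T0}  orig:{A}
  T[0,1] 'bc' = ∅
  T[1,2] 'cc' = {X2}  orig:{}
  T[0,2] 'bcc' = {S}

S ∈ T[0,2] ⇒ YES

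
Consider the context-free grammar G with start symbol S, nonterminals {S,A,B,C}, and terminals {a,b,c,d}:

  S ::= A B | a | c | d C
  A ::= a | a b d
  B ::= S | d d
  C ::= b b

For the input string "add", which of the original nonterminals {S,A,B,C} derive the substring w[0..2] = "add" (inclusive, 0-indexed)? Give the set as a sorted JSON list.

Convert to CNF:
  S -> A B | T2 C | a | c
  A -> T0 X3 | a
  B -> A B | T2 C | T2 T2 | a | c
  C -> T1 T1
  T0 -> a
  T1 -> b
  T2 -> d
  X3 -> T1 T2

CYK table (by increasing span) (cells [i..j] with 0 ≤ i ≤ j ≤ 2 only):
  [0..0]={A,B,S,T0}  "a"  orig:{A,B,S}
  [1..1]={T2}  "d"  orig:{}
  [2..2]={T2}  "d"  orig:{}
  [0..1]=∅  "ad"
  [1..2]={B}  "dd"
  [0..2]={B,S}  "add"

Original NTs in T[0,2] deriving "add": ["B", "S"]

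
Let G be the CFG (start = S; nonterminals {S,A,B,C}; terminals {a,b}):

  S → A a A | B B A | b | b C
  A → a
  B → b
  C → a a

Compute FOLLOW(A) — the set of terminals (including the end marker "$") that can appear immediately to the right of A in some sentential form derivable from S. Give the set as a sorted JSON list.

Compute FIRST by fixpoint:
[1]
  A via A→a: +{a}
  B via B→b: +{b}
  C via C→a a: +{a}
  S via S→A a A: +{a}
  S via S→B B A: +{b}
  FIRST[S]={a,b}  FIRST[A]={a}  FIRST[B]={b}  FIRST[C]={a}
[2] (stable)
  FIRST[S]={a,b}  FIRST[A]={a}  FIRST[B]={b}  FIRST[C]={a}

FOLLOW sets:
seed FOLLOW(S) with $
round 1:
  S→A a A: FOLLOW(A) ⊇ FIRST(a) = {a}; new: +{a}
  S→A a A: FOLLOW(A) ⊇ FOLLOW(S) ⊇ {$}; new: +{$}
  S→B B A: FOLLOW(B) ⊇ FIRST(B) = {b}; new: +{b}
  S→B B A: FOLLOW(B) ⊇ FIRST(A) = {a}; new: +{a}
  S→b C: FOLLOW(C) ⊇ FOLLOW(S) ⊇ {$}; new: +{$}
  FOLLOW[S]={$}  FOLLOW[A]={$,a}  FOLLOW[B]={a,b}  FOLLOW[C]={$}
round 2: done
  FOLLOW[S]={$}  FOLLOW[A]={$,a}  FOLLOW[B]={a,b}  FOLLOW[C]={$}

FOLLOW(A) = ["$", "a"]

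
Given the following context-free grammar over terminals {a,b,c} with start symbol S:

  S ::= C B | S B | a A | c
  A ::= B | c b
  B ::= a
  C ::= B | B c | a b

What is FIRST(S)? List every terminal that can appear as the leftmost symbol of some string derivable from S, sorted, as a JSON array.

Compute FIRST by fixpoint:
[1]
  A via A→c b: +{c}
  B via B→a: +{a}
  C via C→B: +{a}
  S via S→C B: +{a}
  S via S→c: +{c}
  FIRST(S)={a,c}  FIRST(A)={c}  FIRST(B)={a}  FIRST(C)={a}
[2]
  A via A→B: +{a}
  FIRST(S)={a,c}  FIRST(A)={a,c}  FIRST(B)={a}  FIRST(C)={a}
[3] — fixpoint
  FIRST(S)={a,c}  FIRST(A)={a,c}  FIRST(B)={a}  FIRST(C)={a}

FIRST(S) = ["a", "c"]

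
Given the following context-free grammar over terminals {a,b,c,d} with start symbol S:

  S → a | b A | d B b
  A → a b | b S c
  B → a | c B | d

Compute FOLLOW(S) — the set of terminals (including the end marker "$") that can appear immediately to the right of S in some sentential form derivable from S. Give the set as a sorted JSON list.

Compute FIRST by fixpoint:
[1]
  A via A→a b: +{a}
  A via A→b S c: +{b}
  B via B→a: +{a}
  B via B→c B: +{c}
  B via B→d: +{d}
  S via S→a: +{a}
  S via S→b A: +{b}
  S via S→d B b: +{d}
  FIRST(S)={a,b,d}  FIRST(A)={a,b}  FIRST(B)={a,c,d}
[2] done
  FIRST(S)={a,b,d}  FIRST(A)={a,b}  FIRST(B)={a,c,d}

Compute FOLLOW by fixpoint:
seed FOLLOW(S) with $
iter 1:
  A→b S c: FOLLOW(S) ⊇ FIRST(c) = {c}; new: +{c}
  S→b A: FOLLOW(A) ⊇ FOLLOW(S) ⊇ {$,c}; new: +{$,c}
  S→d B b: FOLLOW(B) ⊇ FIRST(b) = {b}; new: +{b}
  FOLLOW[S]={$,c}  FOLLOW[A]={$,c}  FOLLOW[B]={b}
iter 2: done
  FOLLOW[S]={$,c}  FOLLOW[A]={$,c}  FOLLOW[B]={b}

FOLLOW(S) = ["$", "c"]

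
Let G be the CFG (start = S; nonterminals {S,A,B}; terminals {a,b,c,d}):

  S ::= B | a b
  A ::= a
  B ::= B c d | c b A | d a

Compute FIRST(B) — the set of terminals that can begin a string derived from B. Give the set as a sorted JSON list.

Compute FIRST by fixpoint:
pass 1:
  A via A→a: +{a}
  B via B→c b A: +{c}
  B via B→d a: +{d}
  S via S→B: +{c,d}
  S via S→a b: +{a}
  FIRST(S)={a,c,d}  FIRST(A)={a}  FIRST(B)={c,d}
pass 2: (stable)
  FIRST(S)={a,c,d}  FIRST(A)={a}  FIRST(B)={c,d}

FIRST(B) = ["c", "d"]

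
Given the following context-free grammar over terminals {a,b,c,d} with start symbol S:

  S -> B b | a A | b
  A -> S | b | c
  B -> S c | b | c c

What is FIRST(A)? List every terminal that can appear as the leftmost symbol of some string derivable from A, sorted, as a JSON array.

Compute FIRST by fixpoint:
pass 1:
  A via A→b: +{b}
  A via A→c: +{c}
  B via B→b: +{b}
  B via B→c c: +{c}
  S via S→B b: +{b,c}
  S via S→a A: +{a}
  FIRST[S]={a,b,c}  FIRST[A]={b,c}  FIRST[B]={b,c}
pass 2:
  A via A→S: +{a}
  B via B→S c: +{a}
  FIRST[S]={a,b,c}  FIRST[A]={a,b,c}  FIRST[B]={a,b,c}
pass 3: (no change)
  FIRST[S]={a,b,c}  FIRST[A]={a,b,c}  FIRST[B]={a,b,c}

FIRST(A) = ["a", "b", "c"]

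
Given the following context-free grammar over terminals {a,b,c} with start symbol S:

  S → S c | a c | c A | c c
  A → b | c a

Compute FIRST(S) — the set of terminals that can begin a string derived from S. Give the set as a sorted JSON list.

Compute FIRST by fixpoint:
[1]
  A via A→b: +{b}
  A via A→c a: +{c}
  S via S→a c: +{a}
  S via S→c A: +{c}
  S: {a,c}  A: {b,c}
[2] (stable)
  S: {a,c}  A: {b,c}

FIRST(S) = ["a", "c"]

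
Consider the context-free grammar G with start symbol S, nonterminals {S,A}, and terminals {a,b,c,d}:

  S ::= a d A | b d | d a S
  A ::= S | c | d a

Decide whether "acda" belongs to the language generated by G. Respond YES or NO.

Convert to CNF:
  S -> T0 X5 | T1 X6 | T2 T1
  A -> T0 X3 | T1 T0 | T1 X4 | T2 T1 | c
  T0 -> a
  T1 -> d
  T2 -> b
  X3 -> T1 A
  X4 -> T0 S
  X5 -> T1 A
  X6 -> T0 S

CYK table (by increasing span):
  T[0,0] 'a' = {T0}  orig:{}
  T[1,1] 'c' = {A}
  T[2,2] 'd' = {T1}  orig:{}
  T[3,3] 'a' = {T0}  orig:{}
  T[0,1] 'ac' = ∅
  T[1,2] 'cd' = ∅
  T[2,3] 'da' = {A}
  T[0,2] 'acd' = ∅
  T[1,3] 'cda' = ∅
  T[0,3] 'acda' = ∅

S ∉ T[0,3] ⇒ NO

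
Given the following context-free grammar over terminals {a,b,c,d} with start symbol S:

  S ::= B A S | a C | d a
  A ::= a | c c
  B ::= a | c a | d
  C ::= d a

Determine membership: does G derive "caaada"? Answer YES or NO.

CNF form of G:
  S -> B X3 | T1 C | T2 T1
  A -> T0 T0 | a
  B -> T0 T1 | a | d
  C -> T2 T1
  T0 -> c
  T1 -> a
  T2 -> d
  X3 -> A S

Fill CYK table bottom-up:
  cell(0,0) c: {T0}  orig:{}
  cell(1,1) a: {A,B,T1}  orig:{A,B}
  cell(2,2) a: {A,B,T1}  orig:{A,B}
  cell(3,3) a: {A,B,T1}  orig:{A,B}
  cell(4,4) d: {B,T2}  orig:{B}
  cell(5,5) a: {A,B,T1}  orig:{A,B}
  cell(0,1) ca: {B}
  cell(1,2) aa: ∅
  cell(2,3) aa: ∅
  cell(3,4) ad: ∅
  cell(4,5) da: {C,S}
  cell(0,2) caa: ∅
  cell(1,3) aaa: ∅
  cell(2,4) aad: ∅
  cell(3,5) ada: {S,X3}  orig:{S}
  cell(0,3) caaa: ∅
  cell(1,4) aaad: ∅
  cell(2,5) aada: {S,X3}  orig:{S}
  cell(0,4) caaad: ∅
  cell(1,5) aaada: {S,X3}  orig:{S}
  cell(0,5) caaada: {S}

S ∈ T[0,5] ⇒ YES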